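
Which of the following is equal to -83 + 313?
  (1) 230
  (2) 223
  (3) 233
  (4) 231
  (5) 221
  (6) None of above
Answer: 1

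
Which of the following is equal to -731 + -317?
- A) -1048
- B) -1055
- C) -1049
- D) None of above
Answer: A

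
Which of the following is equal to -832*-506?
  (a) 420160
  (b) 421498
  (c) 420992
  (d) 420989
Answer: c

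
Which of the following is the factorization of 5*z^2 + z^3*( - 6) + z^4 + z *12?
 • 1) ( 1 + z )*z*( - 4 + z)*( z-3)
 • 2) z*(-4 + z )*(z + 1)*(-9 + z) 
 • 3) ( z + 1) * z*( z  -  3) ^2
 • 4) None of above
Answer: 1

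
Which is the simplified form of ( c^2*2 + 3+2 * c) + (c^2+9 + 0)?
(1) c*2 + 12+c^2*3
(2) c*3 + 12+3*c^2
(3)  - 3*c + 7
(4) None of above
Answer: 1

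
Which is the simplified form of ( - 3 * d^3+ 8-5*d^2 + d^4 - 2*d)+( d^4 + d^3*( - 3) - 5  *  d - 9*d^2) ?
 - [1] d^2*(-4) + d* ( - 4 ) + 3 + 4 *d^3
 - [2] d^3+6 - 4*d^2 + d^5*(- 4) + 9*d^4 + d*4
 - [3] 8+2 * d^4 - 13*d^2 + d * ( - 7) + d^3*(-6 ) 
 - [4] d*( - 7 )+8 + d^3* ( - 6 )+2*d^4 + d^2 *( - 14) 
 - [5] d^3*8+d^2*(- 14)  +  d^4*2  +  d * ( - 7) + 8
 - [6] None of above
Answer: 4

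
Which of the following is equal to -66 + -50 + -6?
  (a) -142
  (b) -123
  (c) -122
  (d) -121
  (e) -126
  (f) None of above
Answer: c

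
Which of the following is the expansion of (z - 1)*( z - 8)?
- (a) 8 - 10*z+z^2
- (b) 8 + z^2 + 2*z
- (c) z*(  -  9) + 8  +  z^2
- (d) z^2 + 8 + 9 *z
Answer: c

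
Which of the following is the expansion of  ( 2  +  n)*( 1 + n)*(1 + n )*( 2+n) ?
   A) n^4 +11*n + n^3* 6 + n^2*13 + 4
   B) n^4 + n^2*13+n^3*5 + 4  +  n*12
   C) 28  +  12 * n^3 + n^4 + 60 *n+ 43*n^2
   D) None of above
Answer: D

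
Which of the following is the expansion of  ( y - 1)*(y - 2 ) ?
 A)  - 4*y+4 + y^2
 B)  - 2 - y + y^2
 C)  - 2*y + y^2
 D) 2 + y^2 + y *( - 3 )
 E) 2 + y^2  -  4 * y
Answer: D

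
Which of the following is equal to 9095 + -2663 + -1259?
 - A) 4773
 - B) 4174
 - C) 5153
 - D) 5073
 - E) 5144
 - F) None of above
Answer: F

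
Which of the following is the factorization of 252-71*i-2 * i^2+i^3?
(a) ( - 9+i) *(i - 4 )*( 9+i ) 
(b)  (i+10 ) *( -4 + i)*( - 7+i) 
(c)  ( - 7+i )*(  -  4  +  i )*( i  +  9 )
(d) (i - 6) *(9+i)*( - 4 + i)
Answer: c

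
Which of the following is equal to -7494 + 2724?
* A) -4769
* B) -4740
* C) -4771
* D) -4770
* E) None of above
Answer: D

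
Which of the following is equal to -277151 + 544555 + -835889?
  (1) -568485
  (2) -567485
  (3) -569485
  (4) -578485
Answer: 1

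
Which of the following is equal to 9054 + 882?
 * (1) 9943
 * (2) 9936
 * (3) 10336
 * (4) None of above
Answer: 2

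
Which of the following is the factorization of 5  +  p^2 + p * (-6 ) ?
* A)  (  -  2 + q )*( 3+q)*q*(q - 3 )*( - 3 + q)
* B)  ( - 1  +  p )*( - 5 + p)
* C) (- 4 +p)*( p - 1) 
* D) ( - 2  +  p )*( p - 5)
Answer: B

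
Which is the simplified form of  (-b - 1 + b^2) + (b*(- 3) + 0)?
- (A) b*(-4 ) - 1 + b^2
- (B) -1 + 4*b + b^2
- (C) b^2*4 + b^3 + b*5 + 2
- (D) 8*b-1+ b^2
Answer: A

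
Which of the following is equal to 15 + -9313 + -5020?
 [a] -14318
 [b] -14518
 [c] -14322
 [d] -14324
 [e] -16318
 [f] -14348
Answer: a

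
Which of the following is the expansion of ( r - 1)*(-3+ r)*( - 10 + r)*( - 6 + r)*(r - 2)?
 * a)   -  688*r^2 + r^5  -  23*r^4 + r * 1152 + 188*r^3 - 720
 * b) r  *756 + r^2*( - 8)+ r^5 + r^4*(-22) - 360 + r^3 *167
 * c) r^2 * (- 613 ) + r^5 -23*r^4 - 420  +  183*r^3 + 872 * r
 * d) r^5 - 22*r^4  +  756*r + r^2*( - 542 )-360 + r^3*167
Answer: d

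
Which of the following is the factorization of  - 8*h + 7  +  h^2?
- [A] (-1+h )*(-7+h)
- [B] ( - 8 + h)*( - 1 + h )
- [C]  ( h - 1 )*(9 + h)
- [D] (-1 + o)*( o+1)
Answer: A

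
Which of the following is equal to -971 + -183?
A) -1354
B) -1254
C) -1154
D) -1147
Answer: C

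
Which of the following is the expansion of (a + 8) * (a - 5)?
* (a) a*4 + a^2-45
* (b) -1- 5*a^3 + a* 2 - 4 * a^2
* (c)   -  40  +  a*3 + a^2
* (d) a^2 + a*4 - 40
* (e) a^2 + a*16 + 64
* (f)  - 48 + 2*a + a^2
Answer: c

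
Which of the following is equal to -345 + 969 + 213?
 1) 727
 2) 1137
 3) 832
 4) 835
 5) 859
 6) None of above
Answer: 6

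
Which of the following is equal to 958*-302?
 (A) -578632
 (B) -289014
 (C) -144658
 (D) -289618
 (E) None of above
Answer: E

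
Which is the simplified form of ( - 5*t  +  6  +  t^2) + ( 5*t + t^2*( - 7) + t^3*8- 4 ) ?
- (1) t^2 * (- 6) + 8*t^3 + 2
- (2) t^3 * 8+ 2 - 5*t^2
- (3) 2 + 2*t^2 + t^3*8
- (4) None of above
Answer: 1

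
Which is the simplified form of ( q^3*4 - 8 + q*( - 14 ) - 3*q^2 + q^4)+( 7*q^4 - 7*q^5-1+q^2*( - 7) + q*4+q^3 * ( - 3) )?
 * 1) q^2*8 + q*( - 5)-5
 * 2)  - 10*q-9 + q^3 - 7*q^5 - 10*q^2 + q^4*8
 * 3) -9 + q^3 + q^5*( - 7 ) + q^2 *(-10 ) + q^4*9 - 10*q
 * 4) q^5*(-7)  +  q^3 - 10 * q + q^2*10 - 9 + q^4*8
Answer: 2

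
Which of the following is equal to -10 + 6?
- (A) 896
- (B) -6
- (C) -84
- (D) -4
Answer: D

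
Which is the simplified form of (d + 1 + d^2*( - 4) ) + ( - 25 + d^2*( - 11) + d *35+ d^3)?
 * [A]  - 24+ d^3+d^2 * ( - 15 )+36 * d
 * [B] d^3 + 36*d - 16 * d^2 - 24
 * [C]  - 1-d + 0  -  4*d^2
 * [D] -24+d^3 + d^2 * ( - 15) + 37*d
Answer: A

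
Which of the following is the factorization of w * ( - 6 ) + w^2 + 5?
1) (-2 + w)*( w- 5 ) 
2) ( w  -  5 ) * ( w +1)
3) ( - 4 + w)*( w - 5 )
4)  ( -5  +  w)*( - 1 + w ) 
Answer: 4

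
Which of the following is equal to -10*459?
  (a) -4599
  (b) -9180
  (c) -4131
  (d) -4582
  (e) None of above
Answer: e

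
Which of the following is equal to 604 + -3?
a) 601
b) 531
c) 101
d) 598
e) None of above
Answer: a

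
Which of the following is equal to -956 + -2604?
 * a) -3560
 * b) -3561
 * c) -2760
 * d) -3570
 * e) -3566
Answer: a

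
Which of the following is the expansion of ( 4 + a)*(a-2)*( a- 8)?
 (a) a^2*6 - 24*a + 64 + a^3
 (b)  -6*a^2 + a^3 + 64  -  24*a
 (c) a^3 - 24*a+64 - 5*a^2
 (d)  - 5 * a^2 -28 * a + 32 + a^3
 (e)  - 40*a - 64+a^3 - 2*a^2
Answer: b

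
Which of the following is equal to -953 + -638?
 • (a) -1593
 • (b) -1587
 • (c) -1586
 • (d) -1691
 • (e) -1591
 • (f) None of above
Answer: e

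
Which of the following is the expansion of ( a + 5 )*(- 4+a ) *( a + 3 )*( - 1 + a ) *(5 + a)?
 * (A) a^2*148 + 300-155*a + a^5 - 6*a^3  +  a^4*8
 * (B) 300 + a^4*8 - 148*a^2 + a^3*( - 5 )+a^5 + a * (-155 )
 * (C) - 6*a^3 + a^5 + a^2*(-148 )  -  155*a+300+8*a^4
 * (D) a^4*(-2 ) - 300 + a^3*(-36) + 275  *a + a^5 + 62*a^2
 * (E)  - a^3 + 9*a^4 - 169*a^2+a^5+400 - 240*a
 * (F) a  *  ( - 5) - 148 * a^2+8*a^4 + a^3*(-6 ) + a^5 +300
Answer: C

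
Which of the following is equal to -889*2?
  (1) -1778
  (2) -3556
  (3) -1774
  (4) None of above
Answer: 1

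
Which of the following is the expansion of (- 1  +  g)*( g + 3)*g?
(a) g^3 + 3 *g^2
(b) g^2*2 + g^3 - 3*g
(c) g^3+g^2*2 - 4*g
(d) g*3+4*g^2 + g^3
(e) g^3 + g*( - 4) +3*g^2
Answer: b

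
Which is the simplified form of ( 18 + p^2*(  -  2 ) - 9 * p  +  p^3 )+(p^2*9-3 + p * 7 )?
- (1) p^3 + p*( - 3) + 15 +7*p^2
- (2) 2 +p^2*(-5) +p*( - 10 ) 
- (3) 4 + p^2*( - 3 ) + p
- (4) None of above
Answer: 4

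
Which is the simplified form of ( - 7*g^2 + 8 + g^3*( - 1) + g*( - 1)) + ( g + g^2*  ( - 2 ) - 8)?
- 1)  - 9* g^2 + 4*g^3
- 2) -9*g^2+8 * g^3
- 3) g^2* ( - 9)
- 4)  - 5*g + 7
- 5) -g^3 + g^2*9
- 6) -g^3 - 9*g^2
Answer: 6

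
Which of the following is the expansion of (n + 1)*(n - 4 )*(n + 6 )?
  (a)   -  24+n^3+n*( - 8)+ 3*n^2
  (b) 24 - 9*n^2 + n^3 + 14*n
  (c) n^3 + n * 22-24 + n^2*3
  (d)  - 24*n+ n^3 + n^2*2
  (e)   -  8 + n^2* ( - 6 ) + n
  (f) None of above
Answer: f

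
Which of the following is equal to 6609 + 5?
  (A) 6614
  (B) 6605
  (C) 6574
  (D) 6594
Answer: A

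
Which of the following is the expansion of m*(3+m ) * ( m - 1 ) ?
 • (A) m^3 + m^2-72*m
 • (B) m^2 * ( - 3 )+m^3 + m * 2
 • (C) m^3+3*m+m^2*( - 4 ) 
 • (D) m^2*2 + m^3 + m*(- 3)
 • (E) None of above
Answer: D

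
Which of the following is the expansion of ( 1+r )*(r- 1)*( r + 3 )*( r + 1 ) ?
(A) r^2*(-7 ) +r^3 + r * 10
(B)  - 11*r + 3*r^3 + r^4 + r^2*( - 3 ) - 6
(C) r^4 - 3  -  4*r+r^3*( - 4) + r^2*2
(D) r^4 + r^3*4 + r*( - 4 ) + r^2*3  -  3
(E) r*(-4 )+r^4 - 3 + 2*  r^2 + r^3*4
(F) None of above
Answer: E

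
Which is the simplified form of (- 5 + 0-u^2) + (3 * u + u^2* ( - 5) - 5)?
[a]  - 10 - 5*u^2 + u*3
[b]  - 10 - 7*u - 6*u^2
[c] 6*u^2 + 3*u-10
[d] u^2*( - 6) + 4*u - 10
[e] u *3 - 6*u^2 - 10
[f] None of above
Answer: e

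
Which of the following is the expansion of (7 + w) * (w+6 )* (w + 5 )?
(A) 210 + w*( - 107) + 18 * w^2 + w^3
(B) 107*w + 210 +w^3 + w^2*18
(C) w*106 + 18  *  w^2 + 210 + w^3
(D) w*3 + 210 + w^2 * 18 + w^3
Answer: B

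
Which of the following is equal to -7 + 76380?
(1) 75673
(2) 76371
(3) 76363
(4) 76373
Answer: 4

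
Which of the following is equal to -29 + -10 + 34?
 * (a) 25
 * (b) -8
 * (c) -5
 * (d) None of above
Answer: c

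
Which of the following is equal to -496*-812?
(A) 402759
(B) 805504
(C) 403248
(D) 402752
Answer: D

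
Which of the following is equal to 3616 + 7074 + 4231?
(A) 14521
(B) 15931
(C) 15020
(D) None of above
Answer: D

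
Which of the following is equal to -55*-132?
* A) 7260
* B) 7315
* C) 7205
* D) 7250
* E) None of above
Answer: A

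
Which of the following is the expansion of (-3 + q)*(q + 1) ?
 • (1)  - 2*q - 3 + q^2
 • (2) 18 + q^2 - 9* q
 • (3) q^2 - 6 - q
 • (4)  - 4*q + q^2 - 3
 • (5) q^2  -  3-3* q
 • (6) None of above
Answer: 1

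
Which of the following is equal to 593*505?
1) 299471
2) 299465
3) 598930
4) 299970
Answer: 2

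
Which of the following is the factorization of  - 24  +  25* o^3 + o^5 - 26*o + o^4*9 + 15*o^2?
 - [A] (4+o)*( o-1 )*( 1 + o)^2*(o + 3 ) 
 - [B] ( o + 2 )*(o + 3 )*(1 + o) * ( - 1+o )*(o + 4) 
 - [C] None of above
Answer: B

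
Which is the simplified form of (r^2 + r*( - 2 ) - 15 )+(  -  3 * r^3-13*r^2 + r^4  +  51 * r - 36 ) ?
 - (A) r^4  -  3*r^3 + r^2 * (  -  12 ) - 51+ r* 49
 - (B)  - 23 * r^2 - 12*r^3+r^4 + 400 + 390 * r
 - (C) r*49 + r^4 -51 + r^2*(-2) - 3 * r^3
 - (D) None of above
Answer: A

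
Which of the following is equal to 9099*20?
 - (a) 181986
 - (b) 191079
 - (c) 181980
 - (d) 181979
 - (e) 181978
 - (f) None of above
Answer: c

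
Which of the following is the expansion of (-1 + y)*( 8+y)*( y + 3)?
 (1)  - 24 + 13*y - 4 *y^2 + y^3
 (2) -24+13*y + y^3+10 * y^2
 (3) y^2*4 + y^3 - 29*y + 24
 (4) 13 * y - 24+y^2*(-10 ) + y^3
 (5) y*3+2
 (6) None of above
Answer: 2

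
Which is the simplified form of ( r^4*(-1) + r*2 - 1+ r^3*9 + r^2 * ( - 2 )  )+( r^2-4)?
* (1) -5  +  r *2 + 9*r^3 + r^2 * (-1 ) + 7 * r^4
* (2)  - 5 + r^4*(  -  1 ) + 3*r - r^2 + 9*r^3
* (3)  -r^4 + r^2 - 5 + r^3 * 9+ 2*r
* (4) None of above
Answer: 4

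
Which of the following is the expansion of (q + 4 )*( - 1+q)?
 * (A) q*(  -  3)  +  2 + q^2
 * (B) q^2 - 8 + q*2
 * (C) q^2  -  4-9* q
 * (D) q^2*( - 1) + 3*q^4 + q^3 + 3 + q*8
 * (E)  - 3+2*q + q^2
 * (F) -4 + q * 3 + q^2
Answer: F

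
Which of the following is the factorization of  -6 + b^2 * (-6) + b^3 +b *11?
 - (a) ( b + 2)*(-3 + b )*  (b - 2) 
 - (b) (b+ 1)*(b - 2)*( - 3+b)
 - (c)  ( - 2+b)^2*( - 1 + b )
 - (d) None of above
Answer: d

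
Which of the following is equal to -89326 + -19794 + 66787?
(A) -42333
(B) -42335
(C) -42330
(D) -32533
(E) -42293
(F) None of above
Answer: A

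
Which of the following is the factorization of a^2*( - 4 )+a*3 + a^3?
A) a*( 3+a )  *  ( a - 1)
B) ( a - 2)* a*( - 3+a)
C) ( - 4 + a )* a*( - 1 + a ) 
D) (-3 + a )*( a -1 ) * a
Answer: D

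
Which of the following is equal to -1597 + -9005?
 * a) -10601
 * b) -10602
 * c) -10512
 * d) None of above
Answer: b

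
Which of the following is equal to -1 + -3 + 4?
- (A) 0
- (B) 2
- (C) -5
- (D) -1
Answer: A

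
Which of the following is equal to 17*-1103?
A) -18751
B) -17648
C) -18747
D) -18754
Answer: A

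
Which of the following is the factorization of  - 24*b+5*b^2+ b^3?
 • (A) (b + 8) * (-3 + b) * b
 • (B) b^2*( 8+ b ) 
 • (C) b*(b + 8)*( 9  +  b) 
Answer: A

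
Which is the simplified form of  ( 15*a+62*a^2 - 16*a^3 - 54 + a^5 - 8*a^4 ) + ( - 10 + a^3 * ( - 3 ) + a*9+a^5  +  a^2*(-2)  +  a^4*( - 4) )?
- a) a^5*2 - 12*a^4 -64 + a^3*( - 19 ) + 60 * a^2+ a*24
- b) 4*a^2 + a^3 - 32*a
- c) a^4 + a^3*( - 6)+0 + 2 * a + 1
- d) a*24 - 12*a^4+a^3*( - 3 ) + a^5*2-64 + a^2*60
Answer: a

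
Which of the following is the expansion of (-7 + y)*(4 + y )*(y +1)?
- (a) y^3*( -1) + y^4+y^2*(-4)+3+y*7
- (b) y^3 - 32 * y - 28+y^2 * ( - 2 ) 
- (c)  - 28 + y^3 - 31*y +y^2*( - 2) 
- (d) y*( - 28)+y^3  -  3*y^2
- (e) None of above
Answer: c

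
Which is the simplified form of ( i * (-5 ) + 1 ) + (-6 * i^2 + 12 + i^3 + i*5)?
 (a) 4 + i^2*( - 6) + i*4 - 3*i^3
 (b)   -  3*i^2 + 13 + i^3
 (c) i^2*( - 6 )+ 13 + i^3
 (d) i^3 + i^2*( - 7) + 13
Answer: c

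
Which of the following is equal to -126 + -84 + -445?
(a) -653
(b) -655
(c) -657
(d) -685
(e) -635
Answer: b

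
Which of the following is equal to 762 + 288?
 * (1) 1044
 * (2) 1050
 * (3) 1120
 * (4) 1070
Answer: 2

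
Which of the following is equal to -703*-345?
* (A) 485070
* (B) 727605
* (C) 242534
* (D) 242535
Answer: D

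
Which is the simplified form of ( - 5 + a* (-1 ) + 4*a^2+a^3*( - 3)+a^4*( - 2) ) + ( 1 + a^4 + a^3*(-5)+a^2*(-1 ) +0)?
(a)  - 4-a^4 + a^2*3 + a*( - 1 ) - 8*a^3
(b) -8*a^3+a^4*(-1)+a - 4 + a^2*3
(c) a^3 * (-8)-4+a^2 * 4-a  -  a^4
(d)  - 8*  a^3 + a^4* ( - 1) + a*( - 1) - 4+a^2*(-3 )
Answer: a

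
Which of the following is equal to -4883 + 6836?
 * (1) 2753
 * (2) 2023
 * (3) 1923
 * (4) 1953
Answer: 4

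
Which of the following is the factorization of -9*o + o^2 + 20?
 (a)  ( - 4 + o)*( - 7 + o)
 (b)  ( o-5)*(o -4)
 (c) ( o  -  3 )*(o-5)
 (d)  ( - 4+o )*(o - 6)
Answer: b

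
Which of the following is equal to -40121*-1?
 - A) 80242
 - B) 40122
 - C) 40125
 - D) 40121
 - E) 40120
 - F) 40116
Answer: D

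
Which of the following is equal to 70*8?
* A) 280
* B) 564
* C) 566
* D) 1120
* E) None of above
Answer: E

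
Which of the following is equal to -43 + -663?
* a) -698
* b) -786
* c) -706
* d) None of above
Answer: c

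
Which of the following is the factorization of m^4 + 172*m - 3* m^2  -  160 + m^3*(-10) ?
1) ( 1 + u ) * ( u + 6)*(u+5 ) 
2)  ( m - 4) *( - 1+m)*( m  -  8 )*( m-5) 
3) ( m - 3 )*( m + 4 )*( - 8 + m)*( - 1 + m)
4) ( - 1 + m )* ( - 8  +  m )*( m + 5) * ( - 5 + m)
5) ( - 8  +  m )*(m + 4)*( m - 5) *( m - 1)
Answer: 5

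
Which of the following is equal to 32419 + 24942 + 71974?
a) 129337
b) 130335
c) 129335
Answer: c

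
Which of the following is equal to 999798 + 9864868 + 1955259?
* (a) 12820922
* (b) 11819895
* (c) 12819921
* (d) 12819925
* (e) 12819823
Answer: d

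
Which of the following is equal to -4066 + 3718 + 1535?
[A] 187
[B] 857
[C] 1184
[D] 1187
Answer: D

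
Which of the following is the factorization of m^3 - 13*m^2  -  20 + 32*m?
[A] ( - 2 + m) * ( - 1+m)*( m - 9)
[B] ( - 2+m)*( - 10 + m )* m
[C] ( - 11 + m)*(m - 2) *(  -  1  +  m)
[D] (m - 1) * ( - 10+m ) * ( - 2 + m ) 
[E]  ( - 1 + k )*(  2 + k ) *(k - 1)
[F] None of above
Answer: D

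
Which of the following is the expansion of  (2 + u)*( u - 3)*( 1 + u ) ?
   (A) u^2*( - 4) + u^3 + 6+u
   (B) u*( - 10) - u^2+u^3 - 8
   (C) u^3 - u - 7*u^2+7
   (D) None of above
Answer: D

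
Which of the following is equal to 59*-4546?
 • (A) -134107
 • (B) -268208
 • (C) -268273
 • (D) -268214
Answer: D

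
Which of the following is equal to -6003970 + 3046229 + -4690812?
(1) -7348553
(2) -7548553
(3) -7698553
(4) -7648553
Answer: 4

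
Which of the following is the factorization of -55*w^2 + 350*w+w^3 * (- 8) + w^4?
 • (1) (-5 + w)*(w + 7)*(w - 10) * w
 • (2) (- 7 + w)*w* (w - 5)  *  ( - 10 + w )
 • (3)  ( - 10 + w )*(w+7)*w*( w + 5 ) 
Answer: 1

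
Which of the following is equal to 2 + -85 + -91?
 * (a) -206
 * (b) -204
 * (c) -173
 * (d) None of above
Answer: d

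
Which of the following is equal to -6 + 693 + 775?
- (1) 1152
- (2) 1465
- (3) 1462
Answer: 3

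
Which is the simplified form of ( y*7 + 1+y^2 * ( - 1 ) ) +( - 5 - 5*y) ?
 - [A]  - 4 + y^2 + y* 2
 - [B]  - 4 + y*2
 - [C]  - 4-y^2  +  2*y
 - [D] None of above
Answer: C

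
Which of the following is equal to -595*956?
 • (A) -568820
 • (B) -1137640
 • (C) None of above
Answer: A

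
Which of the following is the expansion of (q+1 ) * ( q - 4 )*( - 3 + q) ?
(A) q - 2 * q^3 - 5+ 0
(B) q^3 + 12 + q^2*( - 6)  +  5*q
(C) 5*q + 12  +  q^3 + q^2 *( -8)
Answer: B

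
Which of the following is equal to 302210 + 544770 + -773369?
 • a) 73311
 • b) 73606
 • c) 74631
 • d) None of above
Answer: d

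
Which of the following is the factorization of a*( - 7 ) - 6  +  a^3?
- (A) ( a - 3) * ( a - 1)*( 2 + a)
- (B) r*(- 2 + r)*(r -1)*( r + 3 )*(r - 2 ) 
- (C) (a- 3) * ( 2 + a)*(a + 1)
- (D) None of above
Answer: C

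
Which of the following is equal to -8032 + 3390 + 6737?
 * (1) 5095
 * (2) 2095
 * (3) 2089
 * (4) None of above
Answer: 2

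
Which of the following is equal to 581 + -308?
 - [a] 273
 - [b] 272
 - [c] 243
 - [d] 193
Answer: a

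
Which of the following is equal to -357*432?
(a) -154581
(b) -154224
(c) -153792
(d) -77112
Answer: b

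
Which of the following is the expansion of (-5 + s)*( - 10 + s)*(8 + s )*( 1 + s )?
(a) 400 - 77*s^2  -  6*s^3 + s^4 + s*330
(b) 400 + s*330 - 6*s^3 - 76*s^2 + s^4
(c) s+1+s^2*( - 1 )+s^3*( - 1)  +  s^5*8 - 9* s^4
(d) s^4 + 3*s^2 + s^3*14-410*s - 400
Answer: a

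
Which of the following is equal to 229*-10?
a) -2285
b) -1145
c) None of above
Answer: c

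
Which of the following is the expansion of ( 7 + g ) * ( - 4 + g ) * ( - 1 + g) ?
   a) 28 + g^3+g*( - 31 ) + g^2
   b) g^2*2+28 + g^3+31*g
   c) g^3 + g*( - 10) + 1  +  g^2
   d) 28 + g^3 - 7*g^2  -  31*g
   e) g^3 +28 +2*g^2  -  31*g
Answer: e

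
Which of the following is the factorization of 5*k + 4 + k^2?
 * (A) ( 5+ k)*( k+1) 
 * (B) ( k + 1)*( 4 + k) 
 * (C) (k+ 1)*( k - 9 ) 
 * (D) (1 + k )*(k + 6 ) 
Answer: B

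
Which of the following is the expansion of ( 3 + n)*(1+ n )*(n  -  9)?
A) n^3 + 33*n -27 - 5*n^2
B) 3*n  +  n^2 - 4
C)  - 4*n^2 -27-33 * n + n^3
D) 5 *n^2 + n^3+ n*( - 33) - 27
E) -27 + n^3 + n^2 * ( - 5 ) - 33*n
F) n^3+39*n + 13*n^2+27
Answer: E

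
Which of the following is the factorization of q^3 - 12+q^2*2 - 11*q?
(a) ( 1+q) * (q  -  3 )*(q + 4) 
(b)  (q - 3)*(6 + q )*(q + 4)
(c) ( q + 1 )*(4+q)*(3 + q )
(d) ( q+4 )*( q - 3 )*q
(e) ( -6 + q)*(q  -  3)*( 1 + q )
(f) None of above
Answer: a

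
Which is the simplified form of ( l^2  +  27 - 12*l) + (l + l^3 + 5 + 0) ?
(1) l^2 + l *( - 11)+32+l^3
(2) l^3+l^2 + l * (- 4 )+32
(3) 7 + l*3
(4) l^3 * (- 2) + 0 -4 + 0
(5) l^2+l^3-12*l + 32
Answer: 1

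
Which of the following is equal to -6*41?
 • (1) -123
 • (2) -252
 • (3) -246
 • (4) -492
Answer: 3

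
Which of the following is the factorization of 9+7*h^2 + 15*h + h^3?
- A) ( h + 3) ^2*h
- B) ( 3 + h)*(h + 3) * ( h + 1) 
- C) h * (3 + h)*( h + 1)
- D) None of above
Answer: B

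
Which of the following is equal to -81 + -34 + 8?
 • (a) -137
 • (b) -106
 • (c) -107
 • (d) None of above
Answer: c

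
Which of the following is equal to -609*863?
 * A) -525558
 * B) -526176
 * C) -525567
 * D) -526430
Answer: C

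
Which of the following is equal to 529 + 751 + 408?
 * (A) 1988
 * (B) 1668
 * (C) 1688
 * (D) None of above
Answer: C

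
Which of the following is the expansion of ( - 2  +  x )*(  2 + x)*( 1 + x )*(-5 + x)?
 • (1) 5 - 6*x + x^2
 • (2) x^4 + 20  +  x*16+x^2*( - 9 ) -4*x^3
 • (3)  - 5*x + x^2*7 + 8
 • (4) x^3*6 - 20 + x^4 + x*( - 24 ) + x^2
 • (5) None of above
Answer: 2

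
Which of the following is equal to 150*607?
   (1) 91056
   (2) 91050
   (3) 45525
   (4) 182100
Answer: 2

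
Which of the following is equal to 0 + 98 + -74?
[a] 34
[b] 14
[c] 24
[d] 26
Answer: c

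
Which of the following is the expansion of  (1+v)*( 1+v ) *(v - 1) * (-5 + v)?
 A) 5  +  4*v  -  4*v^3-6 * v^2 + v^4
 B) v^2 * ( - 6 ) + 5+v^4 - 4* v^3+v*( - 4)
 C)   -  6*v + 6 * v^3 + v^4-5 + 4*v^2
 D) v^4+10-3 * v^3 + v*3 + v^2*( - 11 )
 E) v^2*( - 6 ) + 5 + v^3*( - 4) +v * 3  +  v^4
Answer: A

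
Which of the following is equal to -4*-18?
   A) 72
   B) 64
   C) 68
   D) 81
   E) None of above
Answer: A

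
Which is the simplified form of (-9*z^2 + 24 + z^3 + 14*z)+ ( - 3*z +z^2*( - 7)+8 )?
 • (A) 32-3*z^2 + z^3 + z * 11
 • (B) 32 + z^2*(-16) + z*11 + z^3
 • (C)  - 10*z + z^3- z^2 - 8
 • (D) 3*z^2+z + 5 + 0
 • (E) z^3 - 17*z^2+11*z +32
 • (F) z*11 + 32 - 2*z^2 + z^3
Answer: B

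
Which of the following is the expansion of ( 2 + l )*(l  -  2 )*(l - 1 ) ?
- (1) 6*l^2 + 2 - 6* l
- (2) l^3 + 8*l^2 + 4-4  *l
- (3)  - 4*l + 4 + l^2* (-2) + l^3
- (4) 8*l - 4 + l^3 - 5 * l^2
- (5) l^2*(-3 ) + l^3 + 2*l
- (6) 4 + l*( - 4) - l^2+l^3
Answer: 6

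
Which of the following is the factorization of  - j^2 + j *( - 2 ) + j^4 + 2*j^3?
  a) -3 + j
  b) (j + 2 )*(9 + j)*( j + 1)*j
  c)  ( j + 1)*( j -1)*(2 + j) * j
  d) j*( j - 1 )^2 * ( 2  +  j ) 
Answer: c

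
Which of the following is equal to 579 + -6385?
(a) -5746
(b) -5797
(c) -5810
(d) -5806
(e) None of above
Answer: d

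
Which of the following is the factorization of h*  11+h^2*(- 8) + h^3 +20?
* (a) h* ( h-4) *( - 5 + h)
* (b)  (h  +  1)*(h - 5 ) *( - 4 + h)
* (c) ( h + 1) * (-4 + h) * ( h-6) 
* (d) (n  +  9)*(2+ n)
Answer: b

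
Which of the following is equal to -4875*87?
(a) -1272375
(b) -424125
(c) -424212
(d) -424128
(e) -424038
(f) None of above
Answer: b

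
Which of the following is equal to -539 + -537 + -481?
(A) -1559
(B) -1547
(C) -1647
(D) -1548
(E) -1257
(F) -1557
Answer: F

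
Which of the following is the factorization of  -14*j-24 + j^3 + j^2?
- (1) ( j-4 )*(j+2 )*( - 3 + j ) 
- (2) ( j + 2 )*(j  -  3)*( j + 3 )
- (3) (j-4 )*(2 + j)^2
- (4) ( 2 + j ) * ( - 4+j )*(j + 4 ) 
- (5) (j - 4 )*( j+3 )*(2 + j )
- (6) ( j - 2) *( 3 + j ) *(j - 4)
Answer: 5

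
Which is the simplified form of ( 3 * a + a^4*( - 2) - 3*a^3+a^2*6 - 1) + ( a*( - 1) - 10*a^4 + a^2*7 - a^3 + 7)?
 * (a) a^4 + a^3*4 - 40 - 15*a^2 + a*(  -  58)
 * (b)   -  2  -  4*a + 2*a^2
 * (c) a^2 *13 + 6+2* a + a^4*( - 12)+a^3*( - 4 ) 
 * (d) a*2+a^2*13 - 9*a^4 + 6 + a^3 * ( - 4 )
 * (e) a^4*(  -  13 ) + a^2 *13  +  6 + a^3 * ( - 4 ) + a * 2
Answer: c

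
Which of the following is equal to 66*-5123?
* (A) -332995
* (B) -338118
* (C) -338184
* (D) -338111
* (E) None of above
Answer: B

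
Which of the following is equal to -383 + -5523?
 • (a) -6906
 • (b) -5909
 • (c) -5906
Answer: c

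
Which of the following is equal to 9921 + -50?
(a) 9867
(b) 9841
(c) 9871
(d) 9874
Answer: c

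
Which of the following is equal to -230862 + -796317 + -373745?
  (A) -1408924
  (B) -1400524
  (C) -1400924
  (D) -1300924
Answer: C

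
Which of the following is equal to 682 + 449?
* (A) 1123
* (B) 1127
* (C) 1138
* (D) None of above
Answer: D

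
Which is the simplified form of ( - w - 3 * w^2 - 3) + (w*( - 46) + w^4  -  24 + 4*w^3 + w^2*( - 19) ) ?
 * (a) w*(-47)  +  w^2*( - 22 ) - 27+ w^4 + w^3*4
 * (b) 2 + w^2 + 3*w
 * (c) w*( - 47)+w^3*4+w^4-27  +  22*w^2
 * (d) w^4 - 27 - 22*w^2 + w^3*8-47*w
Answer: a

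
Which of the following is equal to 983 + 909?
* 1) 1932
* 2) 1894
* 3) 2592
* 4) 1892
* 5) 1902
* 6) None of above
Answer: 4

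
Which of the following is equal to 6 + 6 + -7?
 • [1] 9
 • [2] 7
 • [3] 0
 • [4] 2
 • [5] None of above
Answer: 5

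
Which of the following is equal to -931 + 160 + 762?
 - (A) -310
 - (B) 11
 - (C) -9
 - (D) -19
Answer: C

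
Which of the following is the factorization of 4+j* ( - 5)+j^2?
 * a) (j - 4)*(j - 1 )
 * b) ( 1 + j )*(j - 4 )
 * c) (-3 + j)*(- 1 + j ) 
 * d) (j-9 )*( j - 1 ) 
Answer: a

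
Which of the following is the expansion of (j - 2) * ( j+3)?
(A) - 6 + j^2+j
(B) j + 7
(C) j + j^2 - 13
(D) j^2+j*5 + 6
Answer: A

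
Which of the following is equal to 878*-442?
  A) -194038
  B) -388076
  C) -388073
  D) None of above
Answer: B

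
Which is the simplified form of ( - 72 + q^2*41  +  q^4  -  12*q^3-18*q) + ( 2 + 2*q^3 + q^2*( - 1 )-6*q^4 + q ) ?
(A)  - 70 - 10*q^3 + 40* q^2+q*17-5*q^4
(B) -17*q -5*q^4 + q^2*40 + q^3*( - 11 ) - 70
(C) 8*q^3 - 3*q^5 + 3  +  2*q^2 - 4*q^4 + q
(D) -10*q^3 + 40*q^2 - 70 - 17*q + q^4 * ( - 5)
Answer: D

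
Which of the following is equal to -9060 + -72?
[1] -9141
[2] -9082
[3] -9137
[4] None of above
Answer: 4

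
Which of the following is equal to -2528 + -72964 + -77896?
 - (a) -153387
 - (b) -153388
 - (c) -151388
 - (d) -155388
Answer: b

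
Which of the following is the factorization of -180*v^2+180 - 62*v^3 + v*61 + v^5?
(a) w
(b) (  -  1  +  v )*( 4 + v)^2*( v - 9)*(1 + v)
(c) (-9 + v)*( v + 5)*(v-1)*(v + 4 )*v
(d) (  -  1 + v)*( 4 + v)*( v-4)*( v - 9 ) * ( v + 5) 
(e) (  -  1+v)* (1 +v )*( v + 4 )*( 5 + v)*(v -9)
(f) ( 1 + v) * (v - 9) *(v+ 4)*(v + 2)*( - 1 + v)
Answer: e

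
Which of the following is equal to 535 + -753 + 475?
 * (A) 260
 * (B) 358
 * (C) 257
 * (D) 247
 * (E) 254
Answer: C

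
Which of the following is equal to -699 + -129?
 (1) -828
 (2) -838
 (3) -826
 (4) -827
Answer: 1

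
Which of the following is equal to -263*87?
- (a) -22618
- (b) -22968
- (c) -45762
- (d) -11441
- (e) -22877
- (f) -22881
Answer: f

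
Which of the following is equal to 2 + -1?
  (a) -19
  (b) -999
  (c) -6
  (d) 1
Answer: d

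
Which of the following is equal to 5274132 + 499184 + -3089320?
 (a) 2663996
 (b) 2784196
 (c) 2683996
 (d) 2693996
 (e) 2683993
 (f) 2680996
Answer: c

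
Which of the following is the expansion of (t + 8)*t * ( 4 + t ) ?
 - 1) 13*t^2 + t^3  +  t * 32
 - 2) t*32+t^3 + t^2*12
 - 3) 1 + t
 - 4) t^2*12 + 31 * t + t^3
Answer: 2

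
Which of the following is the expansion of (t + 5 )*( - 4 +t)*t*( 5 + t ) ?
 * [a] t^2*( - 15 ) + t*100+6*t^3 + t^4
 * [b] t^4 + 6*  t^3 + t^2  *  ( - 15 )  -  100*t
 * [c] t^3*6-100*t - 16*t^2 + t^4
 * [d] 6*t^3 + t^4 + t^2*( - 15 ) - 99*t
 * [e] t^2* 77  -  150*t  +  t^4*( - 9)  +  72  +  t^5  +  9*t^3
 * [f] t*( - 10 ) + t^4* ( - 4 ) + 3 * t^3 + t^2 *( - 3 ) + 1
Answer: b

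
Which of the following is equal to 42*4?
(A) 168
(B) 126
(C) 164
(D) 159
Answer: A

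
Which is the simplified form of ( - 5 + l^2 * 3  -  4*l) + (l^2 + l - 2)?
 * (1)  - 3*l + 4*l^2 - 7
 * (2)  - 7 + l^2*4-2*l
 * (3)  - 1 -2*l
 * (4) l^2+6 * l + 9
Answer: 1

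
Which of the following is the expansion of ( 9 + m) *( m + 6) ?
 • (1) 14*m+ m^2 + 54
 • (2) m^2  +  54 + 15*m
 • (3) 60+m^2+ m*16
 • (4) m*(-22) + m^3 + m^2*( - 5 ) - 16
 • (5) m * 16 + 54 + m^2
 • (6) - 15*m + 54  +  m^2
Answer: 2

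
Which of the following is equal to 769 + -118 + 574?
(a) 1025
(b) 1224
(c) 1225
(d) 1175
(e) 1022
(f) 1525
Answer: c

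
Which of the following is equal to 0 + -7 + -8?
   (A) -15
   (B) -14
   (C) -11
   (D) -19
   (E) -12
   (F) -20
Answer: A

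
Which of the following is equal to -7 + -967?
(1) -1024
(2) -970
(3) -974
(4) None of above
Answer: 3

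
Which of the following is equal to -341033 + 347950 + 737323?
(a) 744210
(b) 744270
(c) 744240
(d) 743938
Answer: c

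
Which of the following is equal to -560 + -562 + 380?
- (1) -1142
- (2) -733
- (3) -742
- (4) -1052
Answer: 3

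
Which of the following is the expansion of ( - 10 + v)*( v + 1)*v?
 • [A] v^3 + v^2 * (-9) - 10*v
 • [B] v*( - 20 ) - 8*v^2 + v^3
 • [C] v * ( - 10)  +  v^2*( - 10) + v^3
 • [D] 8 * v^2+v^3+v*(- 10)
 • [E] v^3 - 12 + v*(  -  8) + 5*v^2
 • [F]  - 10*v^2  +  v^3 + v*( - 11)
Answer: A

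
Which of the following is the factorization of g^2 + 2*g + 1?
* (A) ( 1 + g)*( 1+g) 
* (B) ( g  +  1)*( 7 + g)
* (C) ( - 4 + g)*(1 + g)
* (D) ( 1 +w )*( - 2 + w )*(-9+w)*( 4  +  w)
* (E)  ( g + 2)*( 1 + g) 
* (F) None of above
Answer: A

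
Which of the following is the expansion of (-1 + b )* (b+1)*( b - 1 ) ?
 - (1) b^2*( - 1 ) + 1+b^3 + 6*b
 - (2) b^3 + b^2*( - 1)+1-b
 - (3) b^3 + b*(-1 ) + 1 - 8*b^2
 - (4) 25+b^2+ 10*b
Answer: 2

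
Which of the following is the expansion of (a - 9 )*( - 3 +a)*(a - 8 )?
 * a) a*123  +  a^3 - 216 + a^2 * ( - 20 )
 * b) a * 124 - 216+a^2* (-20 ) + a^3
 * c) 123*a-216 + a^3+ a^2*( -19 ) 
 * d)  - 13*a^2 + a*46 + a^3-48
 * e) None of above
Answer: a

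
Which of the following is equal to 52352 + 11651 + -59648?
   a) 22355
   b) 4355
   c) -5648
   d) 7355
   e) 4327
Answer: b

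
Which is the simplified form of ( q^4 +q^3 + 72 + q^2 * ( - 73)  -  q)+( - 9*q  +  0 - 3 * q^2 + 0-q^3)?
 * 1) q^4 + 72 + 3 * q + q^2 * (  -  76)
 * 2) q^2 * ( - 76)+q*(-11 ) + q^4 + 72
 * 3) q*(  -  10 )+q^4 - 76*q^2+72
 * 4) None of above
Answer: 3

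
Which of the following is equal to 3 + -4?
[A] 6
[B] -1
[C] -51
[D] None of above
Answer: B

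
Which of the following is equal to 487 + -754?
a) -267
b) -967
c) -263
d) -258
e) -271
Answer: a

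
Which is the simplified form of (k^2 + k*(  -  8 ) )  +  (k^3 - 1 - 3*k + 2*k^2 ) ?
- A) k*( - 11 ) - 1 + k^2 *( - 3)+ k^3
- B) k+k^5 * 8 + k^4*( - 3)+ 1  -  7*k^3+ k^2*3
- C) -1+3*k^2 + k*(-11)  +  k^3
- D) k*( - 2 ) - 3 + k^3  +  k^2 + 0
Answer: C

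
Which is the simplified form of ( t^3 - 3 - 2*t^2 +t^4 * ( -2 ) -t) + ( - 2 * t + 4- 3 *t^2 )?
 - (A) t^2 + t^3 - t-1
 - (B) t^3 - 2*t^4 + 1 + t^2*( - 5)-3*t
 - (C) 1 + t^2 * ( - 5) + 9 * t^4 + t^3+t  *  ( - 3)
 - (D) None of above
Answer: B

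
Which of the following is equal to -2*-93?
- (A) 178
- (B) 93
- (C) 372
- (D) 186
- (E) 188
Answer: D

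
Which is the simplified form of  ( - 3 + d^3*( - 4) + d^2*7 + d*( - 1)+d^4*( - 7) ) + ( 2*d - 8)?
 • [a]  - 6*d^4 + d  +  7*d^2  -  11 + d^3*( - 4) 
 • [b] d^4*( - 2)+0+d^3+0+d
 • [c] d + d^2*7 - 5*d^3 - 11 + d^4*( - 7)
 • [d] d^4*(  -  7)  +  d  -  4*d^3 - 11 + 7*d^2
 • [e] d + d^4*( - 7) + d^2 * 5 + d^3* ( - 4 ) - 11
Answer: d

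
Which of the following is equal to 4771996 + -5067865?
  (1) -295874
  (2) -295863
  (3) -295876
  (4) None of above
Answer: 4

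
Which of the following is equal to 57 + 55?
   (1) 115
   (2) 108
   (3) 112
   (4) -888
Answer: 3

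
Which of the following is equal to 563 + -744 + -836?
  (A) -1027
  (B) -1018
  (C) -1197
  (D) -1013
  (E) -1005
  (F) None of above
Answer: F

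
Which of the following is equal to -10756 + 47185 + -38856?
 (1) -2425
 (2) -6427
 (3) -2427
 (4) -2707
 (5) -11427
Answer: 3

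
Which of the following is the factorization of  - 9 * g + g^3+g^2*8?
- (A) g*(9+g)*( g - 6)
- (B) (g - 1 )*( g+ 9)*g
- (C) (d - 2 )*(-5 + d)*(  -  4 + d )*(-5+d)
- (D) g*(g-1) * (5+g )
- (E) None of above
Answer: B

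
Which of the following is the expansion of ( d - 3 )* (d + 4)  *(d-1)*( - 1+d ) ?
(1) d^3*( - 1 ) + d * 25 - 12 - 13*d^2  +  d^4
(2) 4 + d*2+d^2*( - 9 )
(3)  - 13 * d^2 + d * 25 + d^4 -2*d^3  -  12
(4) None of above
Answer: 1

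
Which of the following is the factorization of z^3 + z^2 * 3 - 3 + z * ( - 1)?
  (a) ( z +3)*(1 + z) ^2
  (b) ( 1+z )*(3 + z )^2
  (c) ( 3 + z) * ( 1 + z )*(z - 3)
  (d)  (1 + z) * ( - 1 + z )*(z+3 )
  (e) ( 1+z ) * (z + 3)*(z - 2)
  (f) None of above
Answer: d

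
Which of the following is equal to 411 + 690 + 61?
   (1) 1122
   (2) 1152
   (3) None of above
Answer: 3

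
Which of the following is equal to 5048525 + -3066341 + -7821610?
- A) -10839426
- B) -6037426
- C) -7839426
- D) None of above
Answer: D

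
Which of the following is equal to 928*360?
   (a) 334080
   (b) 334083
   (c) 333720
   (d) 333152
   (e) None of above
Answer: a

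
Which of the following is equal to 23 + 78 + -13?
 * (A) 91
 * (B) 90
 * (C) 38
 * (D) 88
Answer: D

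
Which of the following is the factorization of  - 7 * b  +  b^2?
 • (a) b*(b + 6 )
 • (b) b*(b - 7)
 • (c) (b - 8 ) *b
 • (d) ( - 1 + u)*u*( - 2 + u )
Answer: b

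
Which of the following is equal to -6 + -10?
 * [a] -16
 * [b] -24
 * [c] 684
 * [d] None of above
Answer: a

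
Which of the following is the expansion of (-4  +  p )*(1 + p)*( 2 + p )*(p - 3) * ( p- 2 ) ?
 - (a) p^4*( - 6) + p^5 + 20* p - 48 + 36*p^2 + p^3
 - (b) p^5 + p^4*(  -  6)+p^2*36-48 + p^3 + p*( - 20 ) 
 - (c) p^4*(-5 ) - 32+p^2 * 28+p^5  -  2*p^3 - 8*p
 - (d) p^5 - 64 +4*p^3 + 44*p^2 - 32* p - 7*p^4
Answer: b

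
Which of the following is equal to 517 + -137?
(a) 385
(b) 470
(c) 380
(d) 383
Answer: c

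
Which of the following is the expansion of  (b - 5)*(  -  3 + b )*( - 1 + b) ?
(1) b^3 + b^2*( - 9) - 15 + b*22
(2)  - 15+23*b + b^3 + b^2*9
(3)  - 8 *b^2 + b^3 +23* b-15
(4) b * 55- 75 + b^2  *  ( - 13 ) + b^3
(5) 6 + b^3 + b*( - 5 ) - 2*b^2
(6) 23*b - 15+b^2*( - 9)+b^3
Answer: 6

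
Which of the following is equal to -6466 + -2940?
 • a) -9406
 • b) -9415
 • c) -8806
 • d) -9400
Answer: a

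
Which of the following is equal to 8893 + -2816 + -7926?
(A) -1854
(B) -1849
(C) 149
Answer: B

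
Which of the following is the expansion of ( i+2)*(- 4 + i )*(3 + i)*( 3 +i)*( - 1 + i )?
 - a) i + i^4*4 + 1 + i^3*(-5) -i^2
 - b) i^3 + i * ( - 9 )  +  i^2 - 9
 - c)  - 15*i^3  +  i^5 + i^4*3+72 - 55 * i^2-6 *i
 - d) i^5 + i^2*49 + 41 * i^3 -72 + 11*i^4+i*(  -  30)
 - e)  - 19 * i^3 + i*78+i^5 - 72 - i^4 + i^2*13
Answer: c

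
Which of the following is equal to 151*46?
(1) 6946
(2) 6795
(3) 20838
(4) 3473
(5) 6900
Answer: 1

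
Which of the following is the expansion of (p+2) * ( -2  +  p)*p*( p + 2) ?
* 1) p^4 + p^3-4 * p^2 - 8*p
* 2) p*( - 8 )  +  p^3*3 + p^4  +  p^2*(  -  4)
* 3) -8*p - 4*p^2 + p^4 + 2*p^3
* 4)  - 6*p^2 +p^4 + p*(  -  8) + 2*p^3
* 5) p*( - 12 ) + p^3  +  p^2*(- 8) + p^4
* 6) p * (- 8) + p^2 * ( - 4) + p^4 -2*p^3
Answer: 3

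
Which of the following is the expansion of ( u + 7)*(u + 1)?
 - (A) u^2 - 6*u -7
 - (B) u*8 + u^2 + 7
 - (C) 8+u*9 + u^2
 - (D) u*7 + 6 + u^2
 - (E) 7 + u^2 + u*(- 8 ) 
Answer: B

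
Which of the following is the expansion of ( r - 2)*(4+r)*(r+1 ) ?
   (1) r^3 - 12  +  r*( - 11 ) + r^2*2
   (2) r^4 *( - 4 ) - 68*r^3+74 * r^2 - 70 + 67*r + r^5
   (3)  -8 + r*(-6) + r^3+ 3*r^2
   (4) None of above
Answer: 3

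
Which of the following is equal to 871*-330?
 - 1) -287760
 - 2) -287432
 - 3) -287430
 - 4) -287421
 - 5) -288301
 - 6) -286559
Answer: 3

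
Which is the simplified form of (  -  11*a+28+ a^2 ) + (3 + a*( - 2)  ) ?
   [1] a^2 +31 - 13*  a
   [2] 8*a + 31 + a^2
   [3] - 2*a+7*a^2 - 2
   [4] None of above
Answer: 1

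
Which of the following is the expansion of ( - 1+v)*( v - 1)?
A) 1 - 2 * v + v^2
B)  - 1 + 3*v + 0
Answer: A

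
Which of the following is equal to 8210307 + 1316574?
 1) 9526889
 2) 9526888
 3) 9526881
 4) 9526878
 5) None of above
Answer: 3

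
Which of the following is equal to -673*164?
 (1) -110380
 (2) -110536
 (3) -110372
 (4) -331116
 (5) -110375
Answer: 3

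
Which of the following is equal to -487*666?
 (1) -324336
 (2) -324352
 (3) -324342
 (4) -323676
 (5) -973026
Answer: 3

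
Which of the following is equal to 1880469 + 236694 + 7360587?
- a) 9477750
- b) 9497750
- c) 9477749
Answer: a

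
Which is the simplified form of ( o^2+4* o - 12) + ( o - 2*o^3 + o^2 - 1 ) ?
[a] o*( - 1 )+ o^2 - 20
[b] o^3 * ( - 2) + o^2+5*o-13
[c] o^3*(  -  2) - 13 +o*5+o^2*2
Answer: c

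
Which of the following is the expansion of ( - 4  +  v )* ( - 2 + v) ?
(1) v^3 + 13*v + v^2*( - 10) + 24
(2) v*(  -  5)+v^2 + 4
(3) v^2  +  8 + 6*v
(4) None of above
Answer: 4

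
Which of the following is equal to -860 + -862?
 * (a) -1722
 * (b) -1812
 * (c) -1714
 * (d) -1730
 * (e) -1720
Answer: a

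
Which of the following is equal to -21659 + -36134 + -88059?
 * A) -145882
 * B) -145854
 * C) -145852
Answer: C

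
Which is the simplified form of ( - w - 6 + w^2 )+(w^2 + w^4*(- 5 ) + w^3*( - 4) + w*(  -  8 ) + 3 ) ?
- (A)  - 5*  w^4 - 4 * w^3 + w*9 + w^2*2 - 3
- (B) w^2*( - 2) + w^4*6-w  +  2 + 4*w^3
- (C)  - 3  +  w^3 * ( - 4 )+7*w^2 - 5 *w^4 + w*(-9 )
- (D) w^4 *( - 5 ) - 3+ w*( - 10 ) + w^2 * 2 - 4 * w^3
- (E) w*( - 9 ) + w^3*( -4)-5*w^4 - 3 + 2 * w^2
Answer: E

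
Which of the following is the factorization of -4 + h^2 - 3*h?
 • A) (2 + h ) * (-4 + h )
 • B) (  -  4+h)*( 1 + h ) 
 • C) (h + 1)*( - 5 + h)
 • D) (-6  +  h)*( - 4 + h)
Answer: B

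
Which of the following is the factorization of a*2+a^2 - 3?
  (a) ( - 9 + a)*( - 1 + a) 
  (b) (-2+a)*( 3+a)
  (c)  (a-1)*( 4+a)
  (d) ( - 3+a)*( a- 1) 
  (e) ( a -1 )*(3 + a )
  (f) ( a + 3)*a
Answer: e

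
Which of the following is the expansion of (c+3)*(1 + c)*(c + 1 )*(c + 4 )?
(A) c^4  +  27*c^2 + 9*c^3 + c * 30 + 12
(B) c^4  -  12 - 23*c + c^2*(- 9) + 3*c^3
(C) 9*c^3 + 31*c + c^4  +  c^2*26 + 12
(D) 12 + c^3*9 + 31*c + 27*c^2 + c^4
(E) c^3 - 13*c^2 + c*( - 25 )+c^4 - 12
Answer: D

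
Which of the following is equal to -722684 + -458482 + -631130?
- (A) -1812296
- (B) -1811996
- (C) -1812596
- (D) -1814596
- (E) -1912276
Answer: A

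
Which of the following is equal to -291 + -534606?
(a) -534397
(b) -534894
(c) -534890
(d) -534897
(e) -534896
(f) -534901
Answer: d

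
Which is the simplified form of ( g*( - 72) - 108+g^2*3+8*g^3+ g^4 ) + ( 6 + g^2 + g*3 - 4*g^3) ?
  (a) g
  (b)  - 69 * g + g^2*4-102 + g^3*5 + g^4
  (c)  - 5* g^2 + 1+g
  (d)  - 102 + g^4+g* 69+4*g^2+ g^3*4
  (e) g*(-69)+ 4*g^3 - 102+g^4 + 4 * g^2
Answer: e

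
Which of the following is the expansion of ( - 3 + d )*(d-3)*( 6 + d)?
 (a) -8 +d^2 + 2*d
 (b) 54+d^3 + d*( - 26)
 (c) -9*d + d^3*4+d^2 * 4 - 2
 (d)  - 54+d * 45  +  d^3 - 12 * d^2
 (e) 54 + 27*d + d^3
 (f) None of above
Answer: f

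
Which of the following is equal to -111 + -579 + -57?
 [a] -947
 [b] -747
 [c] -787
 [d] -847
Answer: b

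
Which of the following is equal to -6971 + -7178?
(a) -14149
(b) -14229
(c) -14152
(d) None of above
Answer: a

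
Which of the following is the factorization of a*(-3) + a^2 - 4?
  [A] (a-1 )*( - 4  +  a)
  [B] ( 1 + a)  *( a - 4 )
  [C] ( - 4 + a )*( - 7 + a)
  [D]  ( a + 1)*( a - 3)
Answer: B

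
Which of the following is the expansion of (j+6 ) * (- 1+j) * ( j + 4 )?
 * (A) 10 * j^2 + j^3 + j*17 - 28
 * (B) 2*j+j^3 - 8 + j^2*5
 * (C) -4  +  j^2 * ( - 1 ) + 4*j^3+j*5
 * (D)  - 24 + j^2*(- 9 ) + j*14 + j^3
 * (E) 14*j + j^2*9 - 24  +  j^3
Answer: E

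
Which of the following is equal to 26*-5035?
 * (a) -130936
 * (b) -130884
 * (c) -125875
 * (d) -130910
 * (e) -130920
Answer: d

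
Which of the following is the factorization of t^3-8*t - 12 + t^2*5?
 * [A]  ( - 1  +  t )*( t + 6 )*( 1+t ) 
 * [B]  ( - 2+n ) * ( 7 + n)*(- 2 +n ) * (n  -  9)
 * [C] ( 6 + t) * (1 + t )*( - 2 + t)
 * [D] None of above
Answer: C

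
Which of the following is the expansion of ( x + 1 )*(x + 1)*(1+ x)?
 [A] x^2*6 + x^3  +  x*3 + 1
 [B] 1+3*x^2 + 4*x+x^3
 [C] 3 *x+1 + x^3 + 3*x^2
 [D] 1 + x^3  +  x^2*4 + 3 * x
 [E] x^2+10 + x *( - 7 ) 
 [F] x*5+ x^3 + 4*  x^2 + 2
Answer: C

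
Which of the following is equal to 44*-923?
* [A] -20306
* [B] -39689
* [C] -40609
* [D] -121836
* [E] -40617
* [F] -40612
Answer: F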